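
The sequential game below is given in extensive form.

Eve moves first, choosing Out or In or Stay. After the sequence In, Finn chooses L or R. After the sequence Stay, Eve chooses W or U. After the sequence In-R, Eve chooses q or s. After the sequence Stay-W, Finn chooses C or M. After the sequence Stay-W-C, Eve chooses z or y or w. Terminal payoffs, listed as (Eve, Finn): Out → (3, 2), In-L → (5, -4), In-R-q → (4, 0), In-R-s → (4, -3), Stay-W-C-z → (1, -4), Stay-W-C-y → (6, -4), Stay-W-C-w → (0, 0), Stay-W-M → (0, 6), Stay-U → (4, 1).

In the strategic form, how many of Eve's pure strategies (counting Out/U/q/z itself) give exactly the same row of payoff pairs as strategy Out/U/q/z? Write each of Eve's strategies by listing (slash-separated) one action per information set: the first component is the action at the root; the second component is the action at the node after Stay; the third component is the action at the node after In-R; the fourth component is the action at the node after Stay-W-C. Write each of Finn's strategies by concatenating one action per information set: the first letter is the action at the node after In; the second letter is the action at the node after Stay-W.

12

Row for Out/U/q/z (columns LC, LM, RC, RM): (3,2) (3,2) (3,2) (3,2).
Under Out/U/q/z, Eve's choice at the node after Stay and at the node after In-R and at the node after Stay-W-C can never be reached regardless of what Finn does, so varying those choices leaves every outcome unchanged.
Holding the reachable choices fixed and varying the unreachable ones freely already gives 2 × 2 × 3 = 12 equivalent strategies.
No other strategy reproduces this row, so those 12 are the full class: Out/W/q/z, Out/W/q/y, Out/W/q/w, Out/W/s/z, Out/W/s/y, Out/W/s/w, Out/U/q/z, Out/U/q/y, Out/U/q/w, Out/U/s/z, Out/U/s/y, Out/U/s/w.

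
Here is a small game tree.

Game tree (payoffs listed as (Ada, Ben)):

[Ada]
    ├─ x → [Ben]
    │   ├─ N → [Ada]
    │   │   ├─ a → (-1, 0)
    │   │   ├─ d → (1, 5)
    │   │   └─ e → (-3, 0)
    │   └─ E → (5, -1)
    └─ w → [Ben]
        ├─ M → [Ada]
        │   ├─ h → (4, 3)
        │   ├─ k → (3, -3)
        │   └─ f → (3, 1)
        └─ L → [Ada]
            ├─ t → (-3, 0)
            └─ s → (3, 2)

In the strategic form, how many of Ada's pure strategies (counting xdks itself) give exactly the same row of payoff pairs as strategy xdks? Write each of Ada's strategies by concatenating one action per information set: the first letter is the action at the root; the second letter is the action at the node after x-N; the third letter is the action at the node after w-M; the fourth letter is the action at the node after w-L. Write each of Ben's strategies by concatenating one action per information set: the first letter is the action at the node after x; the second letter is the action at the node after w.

Row for xdks (columns NM, NL, EM, EL): (1,5) (1,5) (5,-1) (5,-1).
Under xdks, Ada's choice at the node after w-M and at the node after w-L can never be reached regardless of what Ben does, so varying those choices leaves every outcome unchanged.
Holding the reachable choices fixed and varying the unreachable ones freely already gives 3 × 2 = 6 equivalent strategies.
No other strategy reproduces this row, so those 6 are the full class: xdht, xdhs, xdkt, xdks, xdft, xdfs.

6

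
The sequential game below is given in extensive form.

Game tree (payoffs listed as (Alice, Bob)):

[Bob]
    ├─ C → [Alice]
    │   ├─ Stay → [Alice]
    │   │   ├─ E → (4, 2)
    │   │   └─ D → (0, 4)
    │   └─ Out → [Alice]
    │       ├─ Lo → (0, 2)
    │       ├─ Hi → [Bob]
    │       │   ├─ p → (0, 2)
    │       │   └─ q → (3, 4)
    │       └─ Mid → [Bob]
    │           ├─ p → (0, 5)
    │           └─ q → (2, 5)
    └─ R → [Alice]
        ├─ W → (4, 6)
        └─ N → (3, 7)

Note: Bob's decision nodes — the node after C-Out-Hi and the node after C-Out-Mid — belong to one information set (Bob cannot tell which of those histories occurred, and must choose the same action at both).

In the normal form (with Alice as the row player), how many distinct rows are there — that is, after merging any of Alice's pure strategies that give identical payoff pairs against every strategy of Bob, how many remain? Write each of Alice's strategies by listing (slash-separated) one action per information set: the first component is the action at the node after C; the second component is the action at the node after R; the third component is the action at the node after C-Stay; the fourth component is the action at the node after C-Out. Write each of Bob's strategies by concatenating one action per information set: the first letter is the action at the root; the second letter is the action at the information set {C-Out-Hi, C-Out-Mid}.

10

Alice has 24 pure strategies: Stay/W/E/Lo, Stay/W/E/Hi, Stay/W/E/Mid, Stay/W/D/Lo, Stay/W/D/Hi, Stay/W/D/Mid, Stay/N/E/Lo, Stay/N/E/Hi, Stay/N/E/Mid, Stay/N/D/Lo, Stay/N/D/Hi, Stay/N/D/Mid, Out/W/E/Lo, Out/W/E/Hi, Out/W/E/Mid, Out/W/D/Lo, Out/W/D/Hi, Out/W/D/Mid, Out/N/E/Lo, Out/N/E/Hi, Out/N/E/Mid, Out/N/D/Lo, Out/N/D/Hi, Out/N/D/Mid. Columns: Cp, Cq, Rp, Rq.
{Stay/W/E/Lo, Stay/W/E/Hi, Stay/W/E/Mid} → row (4,2) (4,2) (4,6) (4,6)
{Stay/W/D/Lo, Stay/W/D/Hi, Stay/W/D/Mid} → row (0,4) (0,4) (4,6) (4,6)
{Stay/N/E/Lo, Stay/N/E/Hi, Stay/N/E/Mid} → row (4,2) (4,2) (3,7) (3,7)
{Stay/N/D/Lo, Stay/N/D/Hi, Stay/N/D/Mid} → row (0,4) (0,4) (3,7) (3,7)
{Out/W/E/Lo, Out/W/D/Lo} → row (0,2) (0,2) (4,6) (4,6)
{Out/W/E/Hi, Out/W/D/Hi} → row (0,2) (3,4) (4,6) (4,6)
{Out/W/E/Mid, Out/W/D/Mid} → row (0,5) (2,5) (4,6) (4,6)
{Out/N/E/Lo, Out/N/D/Lo} → row (0,2) (0,2) (3,7) (3,7)
{Out/N/E/Hi, Out/N/D/Hi} → row (0,2) (3,4) (3,7) (3,7)
{Out/N/E/Mid, Out/N/D/Mid} → row (0,5) (2,5) (3,7) (3,7)
That's 10 distinct rows out of 24 strategies.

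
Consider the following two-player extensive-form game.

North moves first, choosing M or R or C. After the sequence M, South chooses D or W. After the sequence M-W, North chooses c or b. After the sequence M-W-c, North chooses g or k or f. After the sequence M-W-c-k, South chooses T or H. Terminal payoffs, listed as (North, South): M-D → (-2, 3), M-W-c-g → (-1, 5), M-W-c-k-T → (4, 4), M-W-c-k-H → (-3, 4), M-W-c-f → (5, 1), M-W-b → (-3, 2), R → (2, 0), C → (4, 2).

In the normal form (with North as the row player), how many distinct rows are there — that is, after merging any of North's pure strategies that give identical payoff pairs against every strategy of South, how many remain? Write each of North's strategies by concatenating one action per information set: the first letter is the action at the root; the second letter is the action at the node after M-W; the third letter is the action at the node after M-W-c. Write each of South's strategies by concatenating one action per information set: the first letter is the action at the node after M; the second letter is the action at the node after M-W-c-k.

North has 18 pure strategies: Mcg, Mck, Mcf, Mbg, Mbk, Mbf, Rcg, Rck, Rcf, Rbg, Rbk, Rbf, Ccg, Cck, Ccf, Cbg, Cbk, Cbf. Columns: DT, DH, WT, WH.
{Mcg} → row (-2,3) (-2,3) (-1,5) (-1,5)
{Mck} → row (-2,3) (-2,3) (4,4) (-3,4)
{Mcf} → row (-2,3) (-2,3) (5,1) (5,1)
{Mbg, Mbk, Mbf} → row (-2,3) (-2,3) (-3,2) (-3,2)
{Rcg, Rck, Rcf, Rbg, Rbk, Rbf} → row (2,0) (2,0) (2,0) (2,0)
{Ccg, Cck, Ccf, Cbg, Cbk, Cbf} → row (4,2) (4,2) (4,2) (4,2)
That's 6 distinct rows out of 18 strategies.

6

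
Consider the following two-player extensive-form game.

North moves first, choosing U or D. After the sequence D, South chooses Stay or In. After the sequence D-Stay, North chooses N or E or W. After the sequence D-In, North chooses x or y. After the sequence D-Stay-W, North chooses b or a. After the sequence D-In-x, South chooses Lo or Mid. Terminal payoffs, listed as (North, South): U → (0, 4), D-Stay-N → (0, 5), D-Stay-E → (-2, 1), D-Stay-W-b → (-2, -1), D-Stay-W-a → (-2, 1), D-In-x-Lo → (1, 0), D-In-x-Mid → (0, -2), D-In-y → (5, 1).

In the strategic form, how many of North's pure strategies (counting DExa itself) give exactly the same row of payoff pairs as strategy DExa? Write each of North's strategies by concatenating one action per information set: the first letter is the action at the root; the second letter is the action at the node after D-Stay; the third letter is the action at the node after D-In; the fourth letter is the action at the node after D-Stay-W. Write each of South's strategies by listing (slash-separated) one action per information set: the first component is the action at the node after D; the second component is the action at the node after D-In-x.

3

Row for DExa (columns Stay/Lo, Stay/Mid, In/Lo, In/Mid): (-2,1) (-2,1) (1,0) (0,-2).
Under DExa, North's choice at the node after D-Stay-W can never be reached regardless of what South does, so varying those choices leaves every outcome unchanged.
Holding the reachable choices fixed and varying the unreachable one freely already gives 2 equivalent strategies.
Checking the remaining rows, DWxa also happen to give the same payoffs in every column, bringing the total to 3: DExb, DExa, DWxa.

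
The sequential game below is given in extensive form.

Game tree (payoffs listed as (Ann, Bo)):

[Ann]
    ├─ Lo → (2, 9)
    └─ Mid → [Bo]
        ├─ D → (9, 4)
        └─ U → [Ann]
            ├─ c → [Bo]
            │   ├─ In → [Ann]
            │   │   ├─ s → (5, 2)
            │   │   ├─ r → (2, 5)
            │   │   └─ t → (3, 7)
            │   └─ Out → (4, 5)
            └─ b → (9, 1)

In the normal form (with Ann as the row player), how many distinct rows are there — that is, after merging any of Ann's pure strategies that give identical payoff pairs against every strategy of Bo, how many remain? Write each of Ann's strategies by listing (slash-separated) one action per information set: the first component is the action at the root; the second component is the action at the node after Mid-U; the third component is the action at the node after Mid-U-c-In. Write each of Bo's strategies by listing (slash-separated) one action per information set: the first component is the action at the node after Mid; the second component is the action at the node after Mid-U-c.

Ann has 12 pure strategies: Lo/c/s, Lo/c/r, Lo/c/t, Lo/b/s, Lo/b/r, Lo/b/t, Mid/c/s, Mid/c/r, Mid/c/t, Mid/b/s, Mid/b/r, Mid/b/t. Columns: D/In, D/Out, U/In, U/Out.
{Lo/c/s, Lo/c/r, Lo/c/t, Lo/b/s, Lo/b/r, Lo/b/t} → row (2,9) (2,9) (2,9) (2,9)
{Mid/c/s} → row (9,4) (9,4) (5,2) (4,5)
{Mid/c/r} → row (9,4) (9,4) (2,5) (4,5)
{Mid/c/t} → row (9,4) (9,4) (3,7) (4,5)
{Mid/b/s, Mid/b/r, Mid/b/t} → row (9,4) (9,4) (9,1) (9,1)
That's 5 distinct rows out of 12 strategies.

5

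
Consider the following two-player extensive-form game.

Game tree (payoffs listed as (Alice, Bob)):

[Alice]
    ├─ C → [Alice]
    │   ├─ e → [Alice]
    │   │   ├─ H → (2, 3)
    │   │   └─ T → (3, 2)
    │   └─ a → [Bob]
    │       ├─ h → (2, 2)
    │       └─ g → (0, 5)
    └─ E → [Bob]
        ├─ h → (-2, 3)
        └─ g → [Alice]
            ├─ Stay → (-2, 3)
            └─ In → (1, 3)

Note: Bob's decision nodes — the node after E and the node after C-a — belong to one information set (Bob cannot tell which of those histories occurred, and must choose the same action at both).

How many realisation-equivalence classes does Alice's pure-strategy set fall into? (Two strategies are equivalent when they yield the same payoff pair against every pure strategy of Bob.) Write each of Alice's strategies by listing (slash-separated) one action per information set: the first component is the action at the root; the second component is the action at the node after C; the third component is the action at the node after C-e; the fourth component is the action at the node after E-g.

5

Alice has 16 pure strategies: C/e/H/Stay, C/e/H/In, C/e/T/Stay, C/e/T/In, C/a/H/Stay, C/a/H/In, C/a/T/Stay, C/a/T/In, E/e/H/Stay, E/e/H/In, E/e/T/Stay, E/e/T/In, E/a/H/Stay, E/a/H/In, E/a/T/Stay, E/a/T/In. Columns: h, g.
{C/e/H/Stay, C/e/H/In} → row (2,3) (2,3)
{C/e/T/Stay, C/e/T/In} → row (3,2) (3,2)
{C/a/H/Stay, C/a/H/In, C/a/T/Stay, C/a/T/In} → row (2,2) (0,5)
{E/e/H/Stay, E/e/T/Stay, E/a/H/Stay, E/a/T/Stay} → row (-2,3) (-2,3)
{E/e/H/In, E/e/T/In, E/a/H/In, E/a/T/In} → row (-2,3) (1,3)
That's 5 distinct rows out of 16 strategies.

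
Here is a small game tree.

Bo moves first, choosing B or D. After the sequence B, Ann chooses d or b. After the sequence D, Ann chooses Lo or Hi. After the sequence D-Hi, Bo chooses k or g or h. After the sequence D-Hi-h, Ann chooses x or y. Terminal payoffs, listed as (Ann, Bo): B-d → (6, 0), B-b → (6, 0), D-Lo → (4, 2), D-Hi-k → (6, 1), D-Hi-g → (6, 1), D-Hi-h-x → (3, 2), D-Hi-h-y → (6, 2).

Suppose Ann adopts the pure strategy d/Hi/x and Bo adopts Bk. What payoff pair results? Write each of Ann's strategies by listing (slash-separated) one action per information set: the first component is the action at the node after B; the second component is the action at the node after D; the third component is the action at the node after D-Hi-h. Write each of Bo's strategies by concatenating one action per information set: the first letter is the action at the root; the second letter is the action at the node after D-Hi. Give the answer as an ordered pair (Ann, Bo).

Trace the play path from the root:
  Bo plays B
  Ann plays d at [B]
→ terminal payoff (6, 0).
(Ann's choice at the node after D is never reached on this path, so it doesn't affect the outcome.)

(6, 0)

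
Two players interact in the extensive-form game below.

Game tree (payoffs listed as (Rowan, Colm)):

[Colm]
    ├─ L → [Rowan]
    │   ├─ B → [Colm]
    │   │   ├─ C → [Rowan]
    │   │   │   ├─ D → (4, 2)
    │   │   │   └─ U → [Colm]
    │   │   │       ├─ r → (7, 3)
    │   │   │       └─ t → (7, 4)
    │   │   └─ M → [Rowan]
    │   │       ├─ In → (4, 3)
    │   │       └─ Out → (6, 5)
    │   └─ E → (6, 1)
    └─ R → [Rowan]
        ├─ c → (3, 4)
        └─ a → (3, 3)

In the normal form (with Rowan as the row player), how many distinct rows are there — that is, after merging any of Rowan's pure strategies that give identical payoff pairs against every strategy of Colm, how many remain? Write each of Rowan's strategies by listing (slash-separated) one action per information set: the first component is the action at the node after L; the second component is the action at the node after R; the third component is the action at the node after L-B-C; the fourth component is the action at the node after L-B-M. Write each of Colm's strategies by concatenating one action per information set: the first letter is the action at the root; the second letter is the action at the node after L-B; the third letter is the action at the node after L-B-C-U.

10

Rowan has 16 pure strategies: B/c/D/In, B/c/D/Out, B/c/U/In, B/c/U/Out, B/a/D/In, B/a/D/Out, B/a/U/In, B/a/U/Out, E/c/D/In, E/c/D/Out, E/c/U/In, E/c/U/Out, E/a/D/In, E/a/D/Out, E/a/U/In, E/a/U/Out. Columns: LCr, LCt, LMr, LMt, RCr, RCt, RMr, RMt.
{B/c/D/In} → row (4,2) (4,2) (4,3) (4,3) (3,4) (3,4) (3,4) (3,4)
{B/c/D/Out} → row (4,2) (4,2) (6,5) (6,5) (3,4) (3,4) (3,4) (3,4)
{B/c/U/In} → row (7,3) (7,4) (4,3) (4,3) (3,4) (3,4) (3,4) (3,4)
{B/c/U/Out} → row (7,3) (7,4) (6,5) (6,5) (3,4) (3,4) (3,4) (3,4)
{B/a/D/In} → row (4,2) (4,2) (4,3) (4,3) (3,3) (3,3) (3,3) (3,3)
{B/a/D/Out} → row (4,2) (4,2) (6,5) (6,5) (3,3) (3,3) (3,3) (3,3)
{B/a/U/In} → row (7,3) (7,4) (4,3) (4,3) (3,3) (3,3) (3,3) (3,3)
{B/a/U/Out} → row (7,3) (7,4) (6,5) (6,5) (3,3) (3,3) (3,3) (3,3)
{E/c/D/In, E/c/D/Out, E/c/U/In, E/c/U/Out} → row (6,1) (6,1) (6,1) (6,1) (3,4) (3,4) (3,4) (3,4)
{E/a/D/In, E/a/D/Out, E/a/U/In, E/a/U/Out} → row (6,1) (6,1) (6,1) (6,1) (3,3) (3,3) (3,3) (3,3)
That's 10 distinct rows out of 16 strategies.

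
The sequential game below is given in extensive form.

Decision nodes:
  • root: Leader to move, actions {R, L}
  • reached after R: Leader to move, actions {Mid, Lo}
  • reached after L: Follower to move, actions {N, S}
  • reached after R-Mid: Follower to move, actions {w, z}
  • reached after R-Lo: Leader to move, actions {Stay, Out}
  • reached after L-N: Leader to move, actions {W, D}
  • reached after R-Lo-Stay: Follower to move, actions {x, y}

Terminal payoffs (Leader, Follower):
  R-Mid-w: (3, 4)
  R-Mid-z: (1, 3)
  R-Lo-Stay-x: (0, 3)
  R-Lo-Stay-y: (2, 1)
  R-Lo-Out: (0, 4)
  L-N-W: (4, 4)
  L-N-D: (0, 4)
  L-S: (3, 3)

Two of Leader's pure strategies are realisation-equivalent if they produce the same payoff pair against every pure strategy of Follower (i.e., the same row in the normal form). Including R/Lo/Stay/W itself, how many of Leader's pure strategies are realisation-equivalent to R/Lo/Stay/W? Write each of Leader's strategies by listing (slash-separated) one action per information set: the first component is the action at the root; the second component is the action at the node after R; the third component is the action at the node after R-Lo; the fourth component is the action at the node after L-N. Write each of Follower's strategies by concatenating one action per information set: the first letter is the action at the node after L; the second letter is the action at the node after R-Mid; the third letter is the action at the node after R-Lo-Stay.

Row for R/Lo/Stay/W (columns Nwx, Nwy, Nzx, Nzy, Swx, Swy, Szx, Szy): (0,3) (2,1) (0,3) (2,1) (0,3) (2,1) (0,3) (2,1).
Under R/Lo/Stay/W, Leader's choice at the node after L-N can never be reached regardless of what Follower does, so varying those choices leaves every outcome unchanged.
Holding the reachable choices fixed and varying the unreachable one freely already gives 2 equivalent strategies.
No other strategy reproduces this row, so those 2 are the full class: R/Lo/Stay/W, R/Lo/Stay/D.

2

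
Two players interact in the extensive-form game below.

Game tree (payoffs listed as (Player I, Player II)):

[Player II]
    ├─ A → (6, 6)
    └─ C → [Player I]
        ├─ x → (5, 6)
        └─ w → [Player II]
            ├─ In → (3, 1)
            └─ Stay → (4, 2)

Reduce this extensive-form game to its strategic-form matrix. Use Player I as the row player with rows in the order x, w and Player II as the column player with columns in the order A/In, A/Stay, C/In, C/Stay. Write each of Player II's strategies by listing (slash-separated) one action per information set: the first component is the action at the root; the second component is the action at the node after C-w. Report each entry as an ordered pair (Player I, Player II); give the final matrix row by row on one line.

         A/In   A/Stay     C/In   C/Stay
   x    (6,6)    (6,6)    (5,6)    (5,6)
   w    (6,6)    (6,6)    (3,1)    (4,2)

x: (6,6) (6,6) (5,6) (5,6) | w: (6,6) (6,6) (3,1) (4,2)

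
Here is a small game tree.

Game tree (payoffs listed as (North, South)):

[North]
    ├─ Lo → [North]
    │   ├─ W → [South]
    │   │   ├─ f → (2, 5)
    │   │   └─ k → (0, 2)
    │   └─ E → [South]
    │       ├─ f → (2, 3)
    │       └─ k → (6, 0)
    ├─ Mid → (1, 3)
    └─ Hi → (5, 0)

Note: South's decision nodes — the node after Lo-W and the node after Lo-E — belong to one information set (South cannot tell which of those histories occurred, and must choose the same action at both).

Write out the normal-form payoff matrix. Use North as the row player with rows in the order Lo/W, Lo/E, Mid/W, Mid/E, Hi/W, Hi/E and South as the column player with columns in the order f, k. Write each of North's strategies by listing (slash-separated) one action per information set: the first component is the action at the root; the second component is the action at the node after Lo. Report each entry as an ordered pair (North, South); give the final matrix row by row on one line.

Lo/W: (2,5) (0,2) | Lo/E: (2,3) (6,0) | Mid/W: (1,3) (1,3) | Mid/E: (1,3) (1,3) | Hi/W: (5,0) (5,0) | Hi/E: (5,0) (5,0)

             f        k
 Lo/W    (2,5)    (0,2)
 Lo/E    (2,3)    (6,0)
Mid/W    (1,3)    (1,3)
Mid/E    (1,3)    (1,3)
 Hi/W    (5,0)    (5,0)
 Hi/E    (5,0)    (5,0)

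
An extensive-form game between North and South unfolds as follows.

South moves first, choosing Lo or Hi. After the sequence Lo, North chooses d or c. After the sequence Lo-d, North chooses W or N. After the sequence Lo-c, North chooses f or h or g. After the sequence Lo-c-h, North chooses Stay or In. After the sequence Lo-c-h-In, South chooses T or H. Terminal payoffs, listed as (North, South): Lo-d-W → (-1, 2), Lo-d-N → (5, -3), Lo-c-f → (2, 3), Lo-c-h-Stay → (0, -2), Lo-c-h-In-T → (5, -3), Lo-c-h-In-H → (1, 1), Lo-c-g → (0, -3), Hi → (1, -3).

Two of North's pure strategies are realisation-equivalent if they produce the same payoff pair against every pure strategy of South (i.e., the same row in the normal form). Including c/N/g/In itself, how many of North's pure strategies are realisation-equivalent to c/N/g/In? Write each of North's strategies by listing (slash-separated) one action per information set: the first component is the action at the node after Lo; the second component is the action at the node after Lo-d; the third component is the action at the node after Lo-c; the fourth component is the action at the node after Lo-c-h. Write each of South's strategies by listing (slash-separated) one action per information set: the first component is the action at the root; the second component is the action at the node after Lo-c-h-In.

4

Row for c/N/g/In (columns Lo/T, Lo/H, Hi/T, Hi/H): (0,-3) (0,-3) (1,-3) (1,-3).
Under c/N/g/In, North's choice at the node after Lo-d and at the node after Lo-c-h can never be reached regardless of what South does, so varying those choices leaves every outcome unchanged.
Holding the reachable choices fixed and varying the unreachable ones freely already gives 2 × 2 = 4 equivalent strategies.
No other strategy reproduces this row, so those 4 are the full class: c/W/g/Stay, c/W/g/In, c/N/g/Stay, c/N/g/In.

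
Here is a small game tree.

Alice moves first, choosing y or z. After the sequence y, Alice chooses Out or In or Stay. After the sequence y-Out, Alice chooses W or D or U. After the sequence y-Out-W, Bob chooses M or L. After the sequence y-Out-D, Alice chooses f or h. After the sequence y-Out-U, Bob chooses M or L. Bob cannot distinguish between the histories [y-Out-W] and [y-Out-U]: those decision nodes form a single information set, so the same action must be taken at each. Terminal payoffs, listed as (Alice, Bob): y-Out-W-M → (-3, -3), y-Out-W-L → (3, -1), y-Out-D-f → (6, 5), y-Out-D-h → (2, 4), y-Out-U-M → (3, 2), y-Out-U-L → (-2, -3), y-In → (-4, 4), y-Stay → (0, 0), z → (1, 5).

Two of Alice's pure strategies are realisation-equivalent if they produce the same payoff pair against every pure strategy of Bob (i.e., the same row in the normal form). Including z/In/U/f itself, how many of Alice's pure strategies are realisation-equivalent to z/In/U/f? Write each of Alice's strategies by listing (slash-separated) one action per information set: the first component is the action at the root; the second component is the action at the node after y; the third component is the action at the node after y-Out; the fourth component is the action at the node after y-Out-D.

Row for z/In/U/f (columns M, L): (1,5) (1,5).
Under z/In/U/f, Alice's choice at the node after y and at the node after y-Out and at the node after y-Out-D can never be reached regardless of what Bob does, so varying those choices leaves every outcome unchanged.
Holding the reachable choices fixed and varying the unreachable ones freely already gives 3 × 3 × 2 = 18 equivalent strategies.
No other strategy reproduces this row, so those 18 are the full class: z/Out/W/f, z/Out/W/h, z/Out/D/f, z/Out/D/h, z/Out/U/f, z/Out/U/h, z/In/W/f, z/In/W/h, z/In/D/f, z/In/D/h, z/In/U/f, z/In/U/h, z/Stay/W/f, z/Stay/W/h, z/Stay/D/f, z/Stay/D/h, z/Stay/U/f, z/Stay/U/h.

18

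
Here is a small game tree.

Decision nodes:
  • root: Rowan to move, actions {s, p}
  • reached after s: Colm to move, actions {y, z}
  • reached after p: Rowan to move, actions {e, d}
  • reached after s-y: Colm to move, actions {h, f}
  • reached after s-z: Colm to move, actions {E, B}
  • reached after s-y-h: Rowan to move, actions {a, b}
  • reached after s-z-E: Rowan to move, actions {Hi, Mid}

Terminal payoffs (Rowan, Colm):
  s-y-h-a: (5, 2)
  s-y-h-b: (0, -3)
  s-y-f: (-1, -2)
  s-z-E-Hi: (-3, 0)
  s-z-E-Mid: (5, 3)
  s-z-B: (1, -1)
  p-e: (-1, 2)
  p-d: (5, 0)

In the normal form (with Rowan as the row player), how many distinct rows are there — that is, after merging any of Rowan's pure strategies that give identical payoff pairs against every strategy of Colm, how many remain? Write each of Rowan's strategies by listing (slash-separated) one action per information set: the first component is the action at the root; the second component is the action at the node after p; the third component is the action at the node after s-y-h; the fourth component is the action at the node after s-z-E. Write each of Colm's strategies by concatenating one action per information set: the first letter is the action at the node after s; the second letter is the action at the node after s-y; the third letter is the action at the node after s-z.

Rowan has 16 pure strategies: s/e/a/Hi, s/e/a/Mid, s/e/b/Hi, s/e/b/Mid, s/d/a/Hi, s/d/a/Mid, s/d/b/Hi, s/d/b/Mid, p/e/a/Hi, p/e/a/Mid, p/e/b/Hi, p/e/b/Mid, p/d/a/Hi, p/d/a/Mid, p/d/b/Hi, p/d/b/Mid. Columns: yhE, yhB, yfE, yfB, zhE, zhB, zfE, zfB.
{s/e/a/Hi, s/d/a/Hi} → row (5,2) (5,2) (-1,-2) (-1,-2) (-3,0) (1,-1) (-3,0) (1,-1)
{s/e/a/Mid, s/d/a/Mid} → row (5,2) (5,2) (-1,-2) (-1,-2) (5,3) (1,-1) (5,3) (1,-1)
{s/e/b/Hi, s/d/b/Hi} → row (0,-3) (0,-3) (-1,-2) (-1,-2) (-3,0) (1,-1) (-3,0) (1,-1)
{s/e/b/Mid, s/d/b/Mid} → row (0,-3) (0,-3) (-1,-2) (-1,-2) (5,3) (1,-1) (5,3) (1,-1)
{p/e/a/Hi, p/e/a/Mid, p/e/b/Hi, p/e/b/Mid} → row (-1,2) (-1,2) (-1,2) (-1,2) (-1,2) (-1,2) (-1,2) (-1,2)
{p/d/a/Hi, p/d/a/Mid, p/d/b/Hi, p/d/b/Mid} → row (5,0) (5,0) (5,0) (5,0) (5,0) (5,0) (5,0) (5,0)
That's 6 distinct rows out of 16 strategies.

6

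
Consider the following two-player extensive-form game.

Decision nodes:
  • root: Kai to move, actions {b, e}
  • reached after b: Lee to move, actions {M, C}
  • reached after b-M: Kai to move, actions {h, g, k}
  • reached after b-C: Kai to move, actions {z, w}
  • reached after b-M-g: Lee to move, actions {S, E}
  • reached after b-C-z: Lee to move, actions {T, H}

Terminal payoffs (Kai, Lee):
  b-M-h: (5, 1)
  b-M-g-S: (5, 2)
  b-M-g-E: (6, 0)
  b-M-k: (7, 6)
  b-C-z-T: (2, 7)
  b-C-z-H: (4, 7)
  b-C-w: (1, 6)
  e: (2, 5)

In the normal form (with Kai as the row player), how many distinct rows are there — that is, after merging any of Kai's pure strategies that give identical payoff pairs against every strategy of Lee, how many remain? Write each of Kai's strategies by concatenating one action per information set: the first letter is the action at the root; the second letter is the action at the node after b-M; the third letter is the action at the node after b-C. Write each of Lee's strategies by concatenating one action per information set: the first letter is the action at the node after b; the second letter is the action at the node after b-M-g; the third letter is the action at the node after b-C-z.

Kai has 12 pure strategies: bhz, bhw, bgz, bgw, bkz, bkw, ehz, ehw, egz, egw, ekz, ekw. Columns: MST, MSH, MET, MEH, CST, CSH, CET, CEH.
{bhz} → row (5,1) (5,1) (5,1) (5,1) (2,7) (4,7) (2,7) (4,7)
{bhw} → row (5,1) (5,1) (5,1) (5,1) (1,6) (1,6) (1,6) (1,6)
{bgz} → row (5,2) (5,2) (6,0) (6,0) (2,7) (4,7) (2,7) (4,7)
{bgw} → row (5,2) (5,2) (6,0) (6,0) (1,6) (1,6) (1,6) (1,6)
{bkz} → row (7,6) (7,6) (7,6) (7,6) (2,7) (4,7) (2,7) (4,7)
{bkw} → row (7,6) (7,6) (7,6) (7,6) (1,6) (1,6) (1,6) (1,6)
{ehz, ehw, egz, egw, ekz, ekw} → row (2,5) (2,5) (2,5) (2,5) (2,5) (2,5) (2,5) (2,5)
That's 7 distinct rows out of 12 strategies.

7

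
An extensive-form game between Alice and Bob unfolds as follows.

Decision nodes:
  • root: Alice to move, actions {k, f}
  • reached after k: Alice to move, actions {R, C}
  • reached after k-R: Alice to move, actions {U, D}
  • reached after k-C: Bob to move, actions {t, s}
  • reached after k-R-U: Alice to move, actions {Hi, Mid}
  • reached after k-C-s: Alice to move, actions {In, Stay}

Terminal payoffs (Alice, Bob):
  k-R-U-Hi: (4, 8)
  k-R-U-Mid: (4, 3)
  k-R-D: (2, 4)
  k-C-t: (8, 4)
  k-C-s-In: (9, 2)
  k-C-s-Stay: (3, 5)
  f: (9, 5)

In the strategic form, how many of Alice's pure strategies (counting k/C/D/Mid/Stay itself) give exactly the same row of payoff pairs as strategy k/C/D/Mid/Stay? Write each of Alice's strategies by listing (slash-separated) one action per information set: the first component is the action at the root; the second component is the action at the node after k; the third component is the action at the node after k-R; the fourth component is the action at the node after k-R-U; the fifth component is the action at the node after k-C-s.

4

Row for k/C/D/Mid/Stay (columns t, s): (8,4) (3,5).
Under k/C/D/Mid/Stay, Alice's choice at the node after k-R and at the node after k-R-U can never be reached regardless of what Bob does, so varying those choices leaves every outcome unchanged.
Holding the reachable choices fixed and varying the unreachable ones freely already gives 2 × 2 = 4 equivalent strategies.
No other strategy reproduces this row, so those 4 are the full class: k/C/U/Hi/Stay, k/C/U/Mid/Stay, k/C/D/Hi/Stay, k/C/D/Mid/Stay.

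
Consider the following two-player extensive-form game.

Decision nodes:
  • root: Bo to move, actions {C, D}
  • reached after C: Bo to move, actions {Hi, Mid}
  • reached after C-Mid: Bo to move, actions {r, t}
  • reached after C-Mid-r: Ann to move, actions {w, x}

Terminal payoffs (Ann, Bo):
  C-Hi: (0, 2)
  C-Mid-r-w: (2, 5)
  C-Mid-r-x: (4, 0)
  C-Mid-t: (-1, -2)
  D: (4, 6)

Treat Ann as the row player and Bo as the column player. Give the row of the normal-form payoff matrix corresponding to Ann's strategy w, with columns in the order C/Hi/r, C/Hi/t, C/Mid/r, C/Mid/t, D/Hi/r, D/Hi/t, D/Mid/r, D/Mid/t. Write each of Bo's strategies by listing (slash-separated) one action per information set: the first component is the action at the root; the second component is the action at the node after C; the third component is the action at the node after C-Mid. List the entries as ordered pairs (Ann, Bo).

vs C/Hi/r: Bo plays C → Bo plays Hi at [C] → (0, 2)
vs C/Hi/t: Bo plays C → Bo plays Hi at [C] → (0, 2)
vs C/Mid/r: Bo plays C → Bo plays Mid at [C] → Bo plays r at [C-Mid] → Ann plays w at [C-Mid-r] → (2, 5)
vs C/Mid/t: Bo plays C → Bo plays Mid at [C] → Bo plays t at [C-Mid] → (-1, -2)
vs D/Hi/r: Bo plays D → (4, 6)
vs D/Hi/t: Bo plays D → (4, 6)
vs D/Mid/r: Bo plays D → (4, 6)
vs D/Mid/t: Bo plays D → (4, 6)

(0,2) (0,2) (2,5) (-1,-2) (4,6) (4,6) (4,6) (4,6)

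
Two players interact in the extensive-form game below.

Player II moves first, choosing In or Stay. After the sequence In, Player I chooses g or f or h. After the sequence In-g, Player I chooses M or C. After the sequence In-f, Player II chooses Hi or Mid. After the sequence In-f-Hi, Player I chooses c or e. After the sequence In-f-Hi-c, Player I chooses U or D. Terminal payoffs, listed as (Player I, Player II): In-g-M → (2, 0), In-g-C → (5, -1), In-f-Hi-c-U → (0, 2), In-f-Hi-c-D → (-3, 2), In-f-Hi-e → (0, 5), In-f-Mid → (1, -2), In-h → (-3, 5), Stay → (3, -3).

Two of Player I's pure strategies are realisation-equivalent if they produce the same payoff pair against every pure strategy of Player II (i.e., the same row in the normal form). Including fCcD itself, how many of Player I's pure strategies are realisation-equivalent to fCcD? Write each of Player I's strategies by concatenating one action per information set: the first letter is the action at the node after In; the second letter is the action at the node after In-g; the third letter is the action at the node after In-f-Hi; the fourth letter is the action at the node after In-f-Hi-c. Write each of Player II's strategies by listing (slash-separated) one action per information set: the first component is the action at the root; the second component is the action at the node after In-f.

2

Row for fCcD (columns In/Hi, In/Mid, Stay/Hi, Stay/Mid): (-3,2) (1,-2) (3,-3) (3,-3).
Under fCcD, Player I's choice at the node after In-g can never be reached regardless of what Player II does, so varying those choices leaves every outcome unchanged.
Holding the reachable choices fixed and varying the unreachable one freely already gives 2 equivalent strategies.
No other strategy reproduces this row, so those 2 are the full class: fMcD, fCcD.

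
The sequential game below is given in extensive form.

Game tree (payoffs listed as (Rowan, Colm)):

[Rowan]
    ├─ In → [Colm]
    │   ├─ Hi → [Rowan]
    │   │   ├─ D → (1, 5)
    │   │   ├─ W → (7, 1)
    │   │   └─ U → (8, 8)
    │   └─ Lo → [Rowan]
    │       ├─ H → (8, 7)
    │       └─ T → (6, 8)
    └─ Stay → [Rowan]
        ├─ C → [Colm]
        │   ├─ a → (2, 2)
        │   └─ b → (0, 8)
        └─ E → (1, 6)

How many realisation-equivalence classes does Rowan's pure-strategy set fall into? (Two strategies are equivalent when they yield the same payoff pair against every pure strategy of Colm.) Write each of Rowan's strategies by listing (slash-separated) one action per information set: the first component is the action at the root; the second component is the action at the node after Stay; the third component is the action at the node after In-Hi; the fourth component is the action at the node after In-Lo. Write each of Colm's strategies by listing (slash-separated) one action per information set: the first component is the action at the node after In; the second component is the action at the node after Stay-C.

8

Rowan has 24 pure strategies: In/C/D/H, In/C/D/T, In/C/W/H, In/C/W/T, In/C/U/H, In/C/U/T, In/E/D/H, In/E/D/T, In/E/W/H, In/E/W/T, In/E/U/H, In/E/U/T, Stay/C/D/H, Stay/C/D/T, Stay/C/W/H, Stay/C/W/T, Stay/C/U/H, Stay/C/U/T, Stay/E/D/H, Stay/E/D/T, Stay/E/W/H, Stay/E/W/T, Stay/E/U/H, Stay/E/U/T. Columns: Hi/a, Hi/b, Lo/a, Lo/b.
{In/C/D/H, In/E/D/H} → row (1,5) (1,5) (8,7) (8,7)
{In/C/D/T, In/E/D/T} → row (1,5) (1,5) (6,8) (6,8)
{In/C/W/H, In/E/W/H} → row (7,1) (7,1) (8,7) (8,7)
{In/C/W/T, In/E/W/T} → row (7,1) (7,1) (6,8) (6,8)
{In/C/U/H, In/E/U/H} → row (8,8) (8,8) (8,7) (8,7)
{In/C/U/T, In/E/U/T} → row (8,8) (8,8) (6,8) (6,8)
{Stay/C/D/H, Stay/C/D/T, Stay/C/W/H, Stay/C/W/T, Stay/C/U/H, Stay/C/U/T} → row (2,2) (0,8) (2,2) (0,8)
{Stay/E/D/H, Stay/E/D/T, Stay/E/W/H, Stay/E/W/T, Stay/E/U/H, Stay/E/U/T} → row (1,6) (1,6) (1,6) (1,6)
That's 8 distinct rows out of 24 strategies.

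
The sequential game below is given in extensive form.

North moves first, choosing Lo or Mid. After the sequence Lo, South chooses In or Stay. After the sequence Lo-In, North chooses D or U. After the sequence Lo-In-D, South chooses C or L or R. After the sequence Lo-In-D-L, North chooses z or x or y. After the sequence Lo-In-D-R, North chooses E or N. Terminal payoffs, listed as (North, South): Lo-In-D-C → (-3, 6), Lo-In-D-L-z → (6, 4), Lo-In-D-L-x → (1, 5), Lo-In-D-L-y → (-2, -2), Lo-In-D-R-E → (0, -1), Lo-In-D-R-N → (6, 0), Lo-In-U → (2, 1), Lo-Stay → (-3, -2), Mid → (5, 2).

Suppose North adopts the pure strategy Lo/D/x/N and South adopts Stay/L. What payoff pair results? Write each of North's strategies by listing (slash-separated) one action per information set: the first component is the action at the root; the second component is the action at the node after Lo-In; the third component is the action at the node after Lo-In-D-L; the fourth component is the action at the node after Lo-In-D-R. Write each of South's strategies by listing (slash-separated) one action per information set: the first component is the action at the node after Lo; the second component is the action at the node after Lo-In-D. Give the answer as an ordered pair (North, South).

(-3, -2)

Trace the play path from the root:
  North plays Lo
  South plays Stay at [Lo]
→ terminal payoff (-3, -2).
(North's choice at the node after Lo-In is never reached on this path, so it doesn't affect the outcome.)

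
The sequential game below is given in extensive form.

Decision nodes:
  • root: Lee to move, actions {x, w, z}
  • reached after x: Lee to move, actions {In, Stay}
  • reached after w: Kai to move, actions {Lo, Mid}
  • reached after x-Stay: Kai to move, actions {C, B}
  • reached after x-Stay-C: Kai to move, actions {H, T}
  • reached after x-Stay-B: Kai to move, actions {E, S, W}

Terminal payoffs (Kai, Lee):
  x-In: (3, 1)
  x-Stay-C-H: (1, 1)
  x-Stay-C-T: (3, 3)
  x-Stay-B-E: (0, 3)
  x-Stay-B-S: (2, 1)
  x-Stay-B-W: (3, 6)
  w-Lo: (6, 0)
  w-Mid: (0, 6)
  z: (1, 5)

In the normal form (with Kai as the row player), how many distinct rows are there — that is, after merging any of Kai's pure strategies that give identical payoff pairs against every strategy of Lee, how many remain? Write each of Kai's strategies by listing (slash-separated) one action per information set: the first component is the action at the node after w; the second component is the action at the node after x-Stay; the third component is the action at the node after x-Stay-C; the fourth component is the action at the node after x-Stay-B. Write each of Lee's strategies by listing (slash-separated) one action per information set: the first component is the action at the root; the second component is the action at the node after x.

10

Kai has 24 pure strategies: Lo/C/H/E, Lo/C/H/S, Lo/C/H/W, Lo/C/T/E, Lo/C/T/S, Lo/C/T/W, Lo/B/H/E, Lo/B/H/S, Lo/B/H/W, Lo/B/T/E, Lo/B/T/S, Lo/B/T/W, Mid/C/H/E, Mid/C/H/S, Mid/C/H/W, Mid/C/T/E, Mid/C/T/S, Mid/C/T/W, Mid/B/H/E, Mid/B/H/S, Mid/B/H/W, Mid/B/T/E, Mid/B/T/S, Mid/B/T/W. Columns: x/In, x/Stay, w/In, w/Stay, z/In, z/Stay.
{Lo/C/H/E, Lo/C/H/S, Lo/C/H/W} → row (3,1) (1,1) (6,0) (6,0) (1,5) (1,5)
{Lo/C/T/E, Lo/C/T/S, Lo/C/T/W} → row (3,1) (3,3) (6,0) (6,0) (1,5) (1,5)
{Lo/B/H/E, Lo/B/T/E} → row (3,1) (0,3) (6,0) (6,0) (1,5) (1,5)
{Lo/B/H/S, Lo/B/T/S} → row (3,1) (2,1) (6,0) (6,0) (1,5) (1,5)
{Lo/B/H/W, Lo/B/T/W} → row (3,1) (3,6) (6,0) (6,0) (1,5) (1,5)
{Mid/C/H/E, Mid/C/H/S, Mid/C/H/W} → row (3,1) (1,1) (0,6) (0,6) (1,5) (1,5)
{Mid/C/T/E, Mid/C/T/S, Mid/C/T/W} → row (3,1) (3,3) (0,6) (0,6) (1,5) (1,5)
{Mid/B/H/E, Mid/B/T/E} → row (3,1) (0,3) (0,6) (0,6) (1,5) (1,5)
{Mid/B/H/S, Mid/B/T/S} → row (3,1) (2,1) (0,6) (0,6) (1,5) (1,5)
{Mid/B/H/W, Mid/B/T/W} → row (3,1) (3,6) (0,6) (0,6) (1,5) (1,5)
That's 10 distinct rows out of 24 strategies.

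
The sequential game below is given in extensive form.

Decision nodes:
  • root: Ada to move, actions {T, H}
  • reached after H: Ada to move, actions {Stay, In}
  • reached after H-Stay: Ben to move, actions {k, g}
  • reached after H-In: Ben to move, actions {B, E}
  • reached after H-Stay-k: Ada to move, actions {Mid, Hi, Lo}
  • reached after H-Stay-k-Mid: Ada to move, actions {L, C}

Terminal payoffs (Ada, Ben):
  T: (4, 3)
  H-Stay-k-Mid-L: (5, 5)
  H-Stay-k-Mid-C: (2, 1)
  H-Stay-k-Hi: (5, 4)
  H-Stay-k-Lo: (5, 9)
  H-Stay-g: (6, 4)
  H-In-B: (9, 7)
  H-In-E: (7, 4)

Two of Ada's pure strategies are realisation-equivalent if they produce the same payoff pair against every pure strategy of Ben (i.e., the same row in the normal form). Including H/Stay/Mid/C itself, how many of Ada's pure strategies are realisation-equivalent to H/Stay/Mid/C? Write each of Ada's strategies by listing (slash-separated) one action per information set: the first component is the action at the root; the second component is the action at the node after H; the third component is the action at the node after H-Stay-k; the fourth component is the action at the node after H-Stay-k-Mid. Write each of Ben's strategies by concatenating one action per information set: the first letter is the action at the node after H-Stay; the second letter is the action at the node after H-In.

Row for H/Stay/Mid/C (columns kB, kE, gB, gE): (2,1) (2,1) (6,4) (6,4).
Every one of Ada's information sets is on the play path for some reply by Ben when Ada follows H/Stay/Mid/C.
Changing the action at any of them therefore changes at least one column, so only H/Stay/Mid/C itself gives this row.

1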